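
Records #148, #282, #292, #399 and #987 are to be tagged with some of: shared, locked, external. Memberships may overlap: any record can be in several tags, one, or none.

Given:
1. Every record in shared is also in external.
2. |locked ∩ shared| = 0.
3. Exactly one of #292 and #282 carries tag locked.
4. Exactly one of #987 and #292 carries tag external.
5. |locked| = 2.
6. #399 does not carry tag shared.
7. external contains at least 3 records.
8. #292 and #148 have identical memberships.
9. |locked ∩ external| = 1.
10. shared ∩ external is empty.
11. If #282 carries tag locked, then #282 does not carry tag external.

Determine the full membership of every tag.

From (6): #399 ∉ shared.
Suppose #148 ∈ shared: no assignment then satisfies all the clues, so #148 ∉ shared.

shared = {}; locked = {#282, #399}; external = {#148, #292, #399}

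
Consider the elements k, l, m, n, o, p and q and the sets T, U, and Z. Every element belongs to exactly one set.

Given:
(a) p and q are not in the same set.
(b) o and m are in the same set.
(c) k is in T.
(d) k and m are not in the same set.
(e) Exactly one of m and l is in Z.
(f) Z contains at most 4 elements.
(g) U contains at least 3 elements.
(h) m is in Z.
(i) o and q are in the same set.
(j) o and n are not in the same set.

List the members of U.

U = {l, n, p}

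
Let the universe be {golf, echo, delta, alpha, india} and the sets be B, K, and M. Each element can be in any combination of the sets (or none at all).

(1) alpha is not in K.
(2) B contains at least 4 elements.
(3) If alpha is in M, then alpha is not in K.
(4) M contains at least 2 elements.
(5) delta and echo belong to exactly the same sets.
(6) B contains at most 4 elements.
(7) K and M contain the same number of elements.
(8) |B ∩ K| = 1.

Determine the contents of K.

K = {golf, india}

From (1): alpha ∉ K.
Suppose golf ∉ K: no assignment then satisfies all the clues, so golf ∈ K.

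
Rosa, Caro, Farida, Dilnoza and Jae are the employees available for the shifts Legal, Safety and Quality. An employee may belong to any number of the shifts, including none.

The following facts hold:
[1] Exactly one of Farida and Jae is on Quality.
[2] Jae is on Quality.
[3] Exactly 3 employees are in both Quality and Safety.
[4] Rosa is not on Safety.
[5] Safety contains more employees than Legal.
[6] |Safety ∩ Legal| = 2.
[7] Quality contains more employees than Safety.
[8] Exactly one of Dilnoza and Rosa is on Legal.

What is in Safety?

Safety = {Caro, Dilnoza, Jae}

From (2): Jae ∈ Quality.
From (4): Rosa ∉ Safety.
(1) (exactly one): Farida ∉ Quality.
Suppose Caro ∉ Safety: no assignment then satisfies all the clues, so Caro ∈ Safety.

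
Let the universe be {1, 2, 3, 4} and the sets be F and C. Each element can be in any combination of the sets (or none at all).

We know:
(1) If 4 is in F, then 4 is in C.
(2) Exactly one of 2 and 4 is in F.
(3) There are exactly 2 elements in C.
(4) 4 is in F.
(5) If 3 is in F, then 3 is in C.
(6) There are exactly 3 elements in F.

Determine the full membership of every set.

F = {1, 3, 4}; C = {3, 4}

From (4): 4 ∈ F.
(1): 4 ∈ C.
(2) (exactly one): 2 ∉ F.
(6): only 3 candidates remain for F, so all are in.
(5): 3 ∈ C.
(3): C already has 2, so the rest are out.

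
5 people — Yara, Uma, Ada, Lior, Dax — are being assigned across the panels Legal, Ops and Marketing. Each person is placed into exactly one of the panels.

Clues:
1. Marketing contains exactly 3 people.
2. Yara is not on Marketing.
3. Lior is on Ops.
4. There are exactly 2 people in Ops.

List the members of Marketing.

From (2): Yara ∉ Marketing.
From (3): Lior ∈ Ops.
(1): only 3 candidates remain for Marketing, so all are in.
(4): only 2 candidates remain for Ops, so all are in.

Marketing = {Ada, Dax, Uma}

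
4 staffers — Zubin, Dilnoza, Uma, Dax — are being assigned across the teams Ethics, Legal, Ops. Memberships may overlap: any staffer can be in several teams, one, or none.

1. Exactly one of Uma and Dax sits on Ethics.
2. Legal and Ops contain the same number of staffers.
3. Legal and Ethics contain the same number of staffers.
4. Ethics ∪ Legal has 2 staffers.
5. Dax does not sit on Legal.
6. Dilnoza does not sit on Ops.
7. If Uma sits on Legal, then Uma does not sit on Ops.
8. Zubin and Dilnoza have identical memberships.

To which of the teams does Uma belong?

Uma: Legal

From (5): Dax ∉ Legal.
From (6): Dilnoza ∉ Ops.
(8): Zubin matches Dilnoza: Zubin ∉ Ops.
Suppose Uma ∈ Ethics: no assignment then satisfies all the clues, so Uma ∉ Ethics.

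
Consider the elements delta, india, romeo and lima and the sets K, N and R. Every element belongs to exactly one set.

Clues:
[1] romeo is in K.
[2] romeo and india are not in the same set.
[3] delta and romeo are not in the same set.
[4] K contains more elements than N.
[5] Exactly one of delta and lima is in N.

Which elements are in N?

N = {delta}

From (1): romeo ∈ K.
(2): india ∉ K.
(3): delta ∉ K.
Suppose delta ∉ N: no assignment then satisfies all the clues, so delta ∈ N.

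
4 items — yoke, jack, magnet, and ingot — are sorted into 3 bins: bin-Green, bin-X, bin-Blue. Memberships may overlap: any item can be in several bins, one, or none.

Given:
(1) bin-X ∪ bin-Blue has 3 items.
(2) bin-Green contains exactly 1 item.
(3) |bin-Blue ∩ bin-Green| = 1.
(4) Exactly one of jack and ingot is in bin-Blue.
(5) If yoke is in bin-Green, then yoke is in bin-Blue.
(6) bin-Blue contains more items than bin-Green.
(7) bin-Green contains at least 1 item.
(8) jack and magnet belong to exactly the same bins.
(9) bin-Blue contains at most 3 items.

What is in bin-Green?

bin-Green = {yoke}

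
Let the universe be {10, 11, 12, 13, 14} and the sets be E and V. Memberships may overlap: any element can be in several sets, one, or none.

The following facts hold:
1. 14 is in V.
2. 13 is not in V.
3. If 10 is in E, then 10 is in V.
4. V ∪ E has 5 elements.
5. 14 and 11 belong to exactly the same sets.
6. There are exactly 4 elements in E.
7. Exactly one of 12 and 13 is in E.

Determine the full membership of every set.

From (1): 14 ∈ V.
From (2): 13 ∉ V.
(5): 11 matches 14: 11 ∈ V.
Suppose 10 ∉ E: no assignment then satisfies all the clues, so 10 ∈ E.

E = {10, 11, 13, 14}; V = {10, 11, 12, 14}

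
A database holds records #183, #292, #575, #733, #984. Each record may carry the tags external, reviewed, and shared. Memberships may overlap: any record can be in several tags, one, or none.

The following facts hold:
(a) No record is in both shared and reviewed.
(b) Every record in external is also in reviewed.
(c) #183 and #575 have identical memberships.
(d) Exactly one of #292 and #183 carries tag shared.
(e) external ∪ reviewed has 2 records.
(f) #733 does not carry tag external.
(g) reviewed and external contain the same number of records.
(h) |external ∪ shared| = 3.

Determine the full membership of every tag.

external = {#183, #575}; reviewed = {#183, #575}; shared = {#292}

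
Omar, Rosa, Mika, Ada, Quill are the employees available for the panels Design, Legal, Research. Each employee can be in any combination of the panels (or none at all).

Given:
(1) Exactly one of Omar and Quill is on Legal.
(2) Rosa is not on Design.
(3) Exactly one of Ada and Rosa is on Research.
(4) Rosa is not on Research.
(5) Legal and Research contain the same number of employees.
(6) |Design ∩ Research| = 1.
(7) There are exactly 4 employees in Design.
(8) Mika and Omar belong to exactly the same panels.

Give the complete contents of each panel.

From (2): Rosa ∉ Design.
From (4): Rosa ∉ Research.
(3) (exactly one): Ada ∈ Research.
(7): only 4 candidates remain for Design, so all are in.
Suppose Omar ∈ Legal: no assignment then satisfies all the clues, so Omar ∉ Legal.

Design = {Ada, Mika, Omar, Quill}; Legal = {Quill}; Research = {Ada}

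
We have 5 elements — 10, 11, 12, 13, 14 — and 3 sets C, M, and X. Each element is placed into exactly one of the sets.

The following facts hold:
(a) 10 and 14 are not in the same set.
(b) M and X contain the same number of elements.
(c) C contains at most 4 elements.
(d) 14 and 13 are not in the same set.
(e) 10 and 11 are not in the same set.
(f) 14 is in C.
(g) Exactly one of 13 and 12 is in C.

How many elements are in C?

From (f): 14 ∈ C.
(a): 10 ∉ C.
(d): 13 ∉ C.
(g) (exactly one): 12 ∈ C.
Suppose 11 ∉ C: no assignment then satisfies all the clues, so 11 ∈ C.

3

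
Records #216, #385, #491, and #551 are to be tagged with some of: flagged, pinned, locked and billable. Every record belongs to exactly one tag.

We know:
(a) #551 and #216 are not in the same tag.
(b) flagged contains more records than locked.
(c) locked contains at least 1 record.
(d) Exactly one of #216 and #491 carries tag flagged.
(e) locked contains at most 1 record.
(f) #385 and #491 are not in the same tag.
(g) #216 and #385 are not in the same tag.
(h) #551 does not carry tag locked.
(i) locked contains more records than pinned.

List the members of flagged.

flagged = {#491, #551}

From (h): #551 ∉ locked.
Suppose #216 ∈ flagged: no assignment then satisfies all the clues, so #216 ∉ flagged.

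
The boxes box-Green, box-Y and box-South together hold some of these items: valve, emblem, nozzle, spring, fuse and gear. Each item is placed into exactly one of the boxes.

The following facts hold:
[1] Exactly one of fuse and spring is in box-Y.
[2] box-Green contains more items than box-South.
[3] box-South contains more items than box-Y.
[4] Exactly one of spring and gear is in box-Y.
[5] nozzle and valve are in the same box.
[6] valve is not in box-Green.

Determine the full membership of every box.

box-Green = {emblem, fuse, gear}; box-Y = {spring}; box-South = {nozzle, valve}

From (6): valve ∉ box-Green.
(5): nozzle matches valve: nozzle ∉ box-Green.
Suppose valve ∈ box-Y: no assignment then satisfies all the clues, so valve ∉ box-Y.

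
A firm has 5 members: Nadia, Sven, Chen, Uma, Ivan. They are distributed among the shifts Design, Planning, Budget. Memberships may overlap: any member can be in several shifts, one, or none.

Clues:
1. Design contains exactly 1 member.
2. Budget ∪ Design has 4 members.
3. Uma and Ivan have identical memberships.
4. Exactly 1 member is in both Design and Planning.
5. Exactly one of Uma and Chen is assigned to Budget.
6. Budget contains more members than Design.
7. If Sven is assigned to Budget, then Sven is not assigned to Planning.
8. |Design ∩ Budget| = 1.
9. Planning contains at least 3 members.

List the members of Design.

Design = {Nadia}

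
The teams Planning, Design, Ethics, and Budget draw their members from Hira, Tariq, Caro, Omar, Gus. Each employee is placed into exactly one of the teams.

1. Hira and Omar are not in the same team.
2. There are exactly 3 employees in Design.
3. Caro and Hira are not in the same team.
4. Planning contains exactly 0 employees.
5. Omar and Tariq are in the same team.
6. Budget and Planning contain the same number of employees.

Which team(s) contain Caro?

Caro: Design

(4): Planning already has 0, so the rest are out.
Suppose Caro ∉ Design: no assignment then satisfies all the clues, so Caro ∈ Design.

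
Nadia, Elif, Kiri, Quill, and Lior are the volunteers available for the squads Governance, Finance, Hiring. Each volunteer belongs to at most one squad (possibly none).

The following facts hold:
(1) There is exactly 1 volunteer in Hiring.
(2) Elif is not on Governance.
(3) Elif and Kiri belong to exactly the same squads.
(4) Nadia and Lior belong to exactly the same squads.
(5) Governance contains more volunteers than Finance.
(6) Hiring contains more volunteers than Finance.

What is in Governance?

Governance = {Lior, Nadia}

From (2): Elif ∉ Governance.
(3): Kiri matches Elif: Kiri ∉ Governance.
Suppose Nadia ∉ Governance: no assignment then satisfies all the clues, so Nadia ∈ Governance.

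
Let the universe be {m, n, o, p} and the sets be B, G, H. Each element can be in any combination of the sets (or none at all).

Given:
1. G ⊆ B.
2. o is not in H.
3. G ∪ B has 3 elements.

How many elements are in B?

3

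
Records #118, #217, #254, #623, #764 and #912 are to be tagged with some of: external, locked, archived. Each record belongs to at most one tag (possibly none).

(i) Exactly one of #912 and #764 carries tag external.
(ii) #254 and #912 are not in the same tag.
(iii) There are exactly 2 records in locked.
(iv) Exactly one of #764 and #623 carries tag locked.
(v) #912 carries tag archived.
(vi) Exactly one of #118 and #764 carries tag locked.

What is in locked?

locked = {#118, #623}

From (v): #912 ∈ archived.
(i) (exactly one): #764 ∈ external.
(ii): #254 ∉ archived.
(iv) (exactly one): #623 ∈ locked.
(vi) (exactly one): #118 ∈ locked.
(iii): locked already has 2, so the rest are out.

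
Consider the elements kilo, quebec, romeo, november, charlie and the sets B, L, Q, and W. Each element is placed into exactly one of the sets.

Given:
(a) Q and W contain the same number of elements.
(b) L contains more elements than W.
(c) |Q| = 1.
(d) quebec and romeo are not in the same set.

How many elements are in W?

1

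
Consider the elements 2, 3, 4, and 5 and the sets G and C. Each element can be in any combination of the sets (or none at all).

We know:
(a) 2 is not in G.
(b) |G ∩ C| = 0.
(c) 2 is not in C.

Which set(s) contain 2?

2: none

From (a): 2 ∉ G.
From (c): 2 ∉ C.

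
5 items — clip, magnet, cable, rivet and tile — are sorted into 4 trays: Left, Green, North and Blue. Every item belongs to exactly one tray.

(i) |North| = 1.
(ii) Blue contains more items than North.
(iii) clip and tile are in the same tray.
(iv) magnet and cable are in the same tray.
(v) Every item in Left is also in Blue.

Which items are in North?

North = {rivet}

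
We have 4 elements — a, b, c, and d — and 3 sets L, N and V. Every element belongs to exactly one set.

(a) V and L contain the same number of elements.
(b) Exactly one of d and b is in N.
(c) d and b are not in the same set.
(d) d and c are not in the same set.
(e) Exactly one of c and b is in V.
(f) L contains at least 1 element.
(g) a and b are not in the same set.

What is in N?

N = {a, d}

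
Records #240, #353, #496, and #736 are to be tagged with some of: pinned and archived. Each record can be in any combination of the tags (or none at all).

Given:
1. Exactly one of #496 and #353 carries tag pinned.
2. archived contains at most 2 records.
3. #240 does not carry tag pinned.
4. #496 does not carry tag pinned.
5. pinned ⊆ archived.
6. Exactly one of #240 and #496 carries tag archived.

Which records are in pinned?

pinned = {#353}

From (3): #240 ∉ pinned.
From (4): #496 ∉ pinned.
(1) (exactly one): #353 ∈ pinned.
(5) with #353 ∈ pinned: #353 ∈ archived.
Suppose #736 ∈ pinned: no assignment then satisfies all the clues, so #736 ∉ pinned.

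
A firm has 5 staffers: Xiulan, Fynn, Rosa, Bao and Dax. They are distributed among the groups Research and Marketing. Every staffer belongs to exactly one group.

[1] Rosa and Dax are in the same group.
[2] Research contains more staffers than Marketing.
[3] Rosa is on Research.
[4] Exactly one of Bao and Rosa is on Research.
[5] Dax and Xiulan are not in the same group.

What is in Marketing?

Marketing = {Bao, Xiulan}

From (3): Rosa ∈ Research.
(1): Dax matches Rosa: Dax ∈ Research.
(4) (exactly one): Bao ∉ Research.
(5): Xiulan ∉ Research.
Only one group left: Xiulan ∈ Marketing.
Only one group left: Bao ∈ Marketing.
Suppose Fynn ∈ Marketing: no assignment then satisfies all the clues, so Fynn ∉ Marketing.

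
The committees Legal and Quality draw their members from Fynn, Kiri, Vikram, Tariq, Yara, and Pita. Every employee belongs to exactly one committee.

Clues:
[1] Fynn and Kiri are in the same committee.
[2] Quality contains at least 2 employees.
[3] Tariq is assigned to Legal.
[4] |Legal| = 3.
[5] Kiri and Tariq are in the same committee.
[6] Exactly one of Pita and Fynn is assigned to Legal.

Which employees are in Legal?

Legal = {Fynn, Kiri, Tariq}

From (3): Tariq ∈ Legal.
(5): Kiri matches Tariq: Kiri ∈ Legal.
(1): Fynn matches Kiri: Fynn ∈ Legal.
(4): Legal already has 3, so the rest are out.
Only one committee left: Vikram ∈ Quality.
Only one committee left: Yara ∈ Quality.
Only one committee left: Pita ∈ Quality.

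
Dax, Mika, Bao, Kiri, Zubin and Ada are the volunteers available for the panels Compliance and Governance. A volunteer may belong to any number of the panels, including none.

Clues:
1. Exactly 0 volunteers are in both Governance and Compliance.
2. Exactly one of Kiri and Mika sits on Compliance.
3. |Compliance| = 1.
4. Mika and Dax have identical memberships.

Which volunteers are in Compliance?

Compliance = {Kiri}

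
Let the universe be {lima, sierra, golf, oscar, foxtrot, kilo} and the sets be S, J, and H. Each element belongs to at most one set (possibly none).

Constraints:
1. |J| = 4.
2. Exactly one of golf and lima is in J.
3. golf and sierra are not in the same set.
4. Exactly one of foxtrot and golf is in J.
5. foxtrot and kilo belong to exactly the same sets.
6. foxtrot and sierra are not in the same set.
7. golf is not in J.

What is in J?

From (7): golf ∉ J.
(2) (exactly one): lima ∈ J.
(4) (exactly one): foxtrot ∈ J.
(5): kilo matches foxtrot: kilo ∉ S.
(5): kilo matches foxtrot: kilo ∈ J.
(6): sierra ∉ J.
(1): only 4 candidates remain for J, so all are in.

J = {foxtrot, kilo, lima, oscar}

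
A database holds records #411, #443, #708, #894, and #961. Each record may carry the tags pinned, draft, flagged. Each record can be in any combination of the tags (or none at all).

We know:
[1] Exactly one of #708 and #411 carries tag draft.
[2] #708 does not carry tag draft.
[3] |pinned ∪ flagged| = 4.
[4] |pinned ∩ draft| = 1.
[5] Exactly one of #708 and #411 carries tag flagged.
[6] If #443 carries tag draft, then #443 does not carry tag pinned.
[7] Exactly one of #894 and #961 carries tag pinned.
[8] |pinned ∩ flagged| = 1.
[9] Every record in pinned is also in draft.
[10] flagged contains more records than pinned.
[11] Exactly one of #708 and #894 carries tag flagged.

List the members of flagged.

From (2): #708 ∉ draft.
(1) (exactly one): #411 ∈ draft.
(9) contrapositive: #708 ∉ pinned.
Suppose #411 ∉ flagged: no assignment then satisfies all the clues, so #411 ∈ flagged.

flagged = {#411, #443, #894, #961}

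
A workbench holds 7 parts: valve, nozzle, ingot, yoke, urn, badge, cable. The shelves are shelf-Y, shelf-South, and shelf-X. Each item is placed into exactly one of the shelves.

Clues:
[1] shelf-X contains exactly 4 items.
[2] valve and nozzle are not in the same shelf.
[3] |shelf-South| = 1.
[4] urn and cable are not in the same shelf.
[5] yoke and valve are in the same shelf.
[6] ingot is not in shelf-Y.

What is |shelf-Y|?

2

From (6): ingot ∉ shelf-Y.
Suppose valve ∈ shelf-South: no assignment then satisfies all the clues, so valve ∉ shelf-South.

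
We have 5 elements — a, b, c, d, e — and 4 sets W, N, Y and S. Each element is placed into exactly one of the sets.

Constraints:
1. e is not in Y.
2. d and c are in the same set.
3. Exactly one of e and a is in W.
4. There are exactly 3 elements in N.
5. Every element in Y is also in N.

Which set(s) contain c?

c: N

From (1): e ∉ Y.
Suppose c ∈ W: no assignment then satisfies all the clues, so c ∉ W.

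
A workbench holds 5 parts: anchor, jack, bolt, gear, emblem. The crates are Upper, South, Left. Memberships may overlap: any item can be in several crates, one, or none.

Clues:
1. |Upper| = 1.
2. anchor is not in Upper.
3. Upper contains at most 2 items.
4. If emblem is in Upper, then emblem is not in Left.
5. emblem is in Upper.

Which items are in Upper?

Upper = {emblem}

From (2): anchor ∉ Upper.
From (5): emblem ∈ Upper.
(1): Upper already has 1, so the rest are out.
(4): emblem ∉ Left.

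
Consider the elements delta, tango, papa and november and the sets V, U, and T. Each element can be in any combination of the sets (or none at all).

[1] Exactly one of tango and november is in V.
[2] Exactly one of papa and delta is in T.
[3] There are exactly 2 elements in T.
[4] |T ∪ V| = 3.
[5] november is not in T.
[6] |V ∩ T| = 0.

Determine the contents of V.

V = {november}

From (5): november ∉ T.
Suppose delta ∈ V: no assignment then satisfies all the clues, so delta ∉ V.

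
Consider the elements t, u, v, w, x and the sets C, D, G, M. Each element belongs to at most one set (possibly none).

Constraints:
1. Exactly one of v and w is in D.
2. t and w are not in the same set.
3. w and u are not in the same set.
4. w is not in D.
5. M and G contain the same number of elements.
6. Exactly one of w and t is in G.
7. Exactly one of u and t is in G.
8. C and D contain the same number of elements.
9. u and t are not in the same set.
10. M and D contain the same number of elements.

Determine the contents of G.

From (4): w ∉ D.
(1) (exactly one): v ∈ D.
Suppose t ∉ G: no assignment then satisfies all the clues, so t ∈ G.

G = {t}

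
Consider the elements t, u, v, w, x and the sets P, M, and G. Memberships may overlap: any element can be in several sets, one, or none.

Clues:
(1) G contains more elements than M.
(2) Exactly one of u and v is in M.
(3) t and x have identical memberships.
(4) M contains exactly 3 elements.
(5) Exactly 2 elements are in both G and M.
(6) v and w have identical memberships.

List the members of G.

G = {t, v, w, x}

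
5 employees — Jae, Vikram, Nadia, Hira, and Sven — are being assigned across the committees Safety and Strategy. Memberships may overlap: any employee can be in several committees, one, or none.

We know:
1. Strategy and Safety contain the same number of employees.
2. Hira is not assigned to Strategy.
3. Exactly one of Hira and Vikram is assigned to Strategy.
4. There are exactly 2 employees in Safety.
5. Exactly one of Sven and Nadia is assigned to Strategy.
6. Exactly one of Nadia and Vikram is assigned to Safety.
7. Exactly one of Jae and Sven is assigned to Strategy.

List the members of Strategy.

Strategy = {Sven, Vikram}

From (2): Hira ∉ Strategy.
(3) (exactly one): Vikram ∈ Strategy.
Suppose Jae ∈ Strategy: no assignment then satisfies all the clues, so Jae ∉ Strategy.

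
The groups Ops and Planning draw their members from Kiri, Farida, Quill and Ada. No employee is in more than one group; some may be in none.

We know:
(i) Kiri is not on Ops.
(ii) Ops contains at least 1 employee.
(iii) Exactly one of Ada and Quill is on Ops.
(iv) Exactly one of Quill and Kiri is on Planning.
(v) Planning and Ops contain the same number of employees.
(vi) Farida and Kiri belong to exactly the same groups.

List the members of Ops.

Ops = {Ada}

From (i): Kiri ∉ Ops.
(vi): Farida matches Kiri: Farida ∉ Ops.
Suppose Quill ∈ Ops: no assignment then satisfies all the clues, so Quill ∉ Ops.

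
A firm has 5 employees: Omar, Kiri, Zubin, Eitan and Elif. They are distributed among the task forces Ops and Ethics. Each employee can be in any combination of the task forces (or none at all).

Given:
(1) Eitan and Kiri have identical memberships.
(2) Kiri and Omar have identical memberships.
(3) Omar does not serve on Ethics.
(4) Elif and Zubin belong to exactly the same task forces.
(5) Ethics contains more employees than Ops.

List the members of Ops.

Ops = {}

From (3): Omar ∉ Ethics.
(2): Kiri matches Omar: Kiri ∉ Ethics.
(1): Eitan matches Kiri: Eitan ∉ Ethics.
Suppose Omar ∈ Ops: no assignment then satisfies all the clues, so Omar ∉ Ops.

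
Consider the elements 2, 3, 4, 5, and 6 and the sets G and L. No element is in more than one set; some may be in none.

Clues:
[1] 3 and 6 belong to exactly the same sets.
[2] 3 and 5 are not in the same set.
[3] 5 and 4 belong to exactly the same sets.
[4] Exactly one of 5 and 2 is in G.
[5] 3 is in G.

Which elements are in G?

G = {2, 3, 6}

From (5): 3 ∈ G.
(1): 6 matches 3: 6 ∈ G.
(2): 5 ∉ G.
(3): 4 matches 5: 4 ∉ G.
(4) (exactly one): 2 ∈ G.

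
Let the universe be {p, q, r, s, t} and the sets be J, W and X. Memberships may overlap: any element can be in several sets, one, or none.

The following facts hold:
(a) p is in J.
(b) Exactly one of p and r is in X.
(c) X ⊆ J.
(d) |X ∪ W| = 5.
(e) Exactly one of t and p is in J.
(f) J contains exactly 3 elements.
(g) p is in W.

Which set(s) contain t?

From (a): p ∈ J.
From (g): p ∈ W.
(e) (exactly one): t ∉ J.
(c) contrapositive: t ∉ X.
Suppose t ∉ W: no assignment then satisfies all the clues, so t ∈ W.

t: W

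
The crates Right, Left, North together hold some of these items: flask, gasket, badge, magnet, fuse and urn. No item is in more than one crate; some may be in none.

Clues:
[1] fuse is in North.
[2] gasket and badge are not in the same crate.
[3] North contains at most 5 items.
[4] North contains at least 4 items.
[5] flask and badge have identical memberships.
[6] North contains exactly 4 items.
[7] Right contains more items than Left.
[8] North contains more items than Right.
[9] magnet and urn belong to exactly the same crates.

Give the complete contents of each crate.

Right = {badge, flask}; Left = {}; North = {fuse, gasket, magnet, urn}

From (1): fuse ∈ North.
Suppose flask ∉ Right: no assignment then satisfies all the clues, so flask ∈ Right.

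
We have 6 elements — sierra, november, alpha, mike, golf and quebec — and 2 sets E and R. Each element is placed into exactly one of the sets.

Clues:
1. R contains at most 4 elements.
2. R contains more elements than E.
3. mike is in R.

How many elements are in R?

4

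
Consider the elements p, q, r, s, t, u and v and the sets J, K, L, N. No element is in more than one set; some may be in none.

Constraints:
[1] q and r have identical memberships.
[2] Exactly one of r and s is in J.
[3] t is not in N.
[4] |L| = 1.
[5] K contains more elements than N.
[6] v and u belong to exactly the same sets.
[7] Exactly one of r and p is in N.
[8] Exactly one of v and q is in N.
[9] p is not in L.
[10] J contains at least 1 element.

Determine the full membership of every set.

J = {s}; K = {p, u, v}; L = {t}; N = {q, r}

From (3): t ∉ N.
From (9): p ∉ L.
Suppose p ∈ J: no assignment then satisfies all the clues, so p ∉ J.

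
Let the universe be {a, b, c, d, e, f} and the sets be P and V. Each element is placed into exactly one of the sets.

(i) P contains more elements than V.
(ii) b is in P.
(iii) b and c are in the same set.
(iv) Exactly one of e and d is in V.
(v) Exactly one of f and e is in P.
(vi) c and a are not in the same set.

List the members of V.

V = {a, e}

From (ii): b ∈ P.
(iii): c matches b: c ∈ P.
(vi): a ∉ P.
Only one set left: a ∈ V.
Suppose d ∈ V: no assignment then satisfies all the clues, so d ∉ V.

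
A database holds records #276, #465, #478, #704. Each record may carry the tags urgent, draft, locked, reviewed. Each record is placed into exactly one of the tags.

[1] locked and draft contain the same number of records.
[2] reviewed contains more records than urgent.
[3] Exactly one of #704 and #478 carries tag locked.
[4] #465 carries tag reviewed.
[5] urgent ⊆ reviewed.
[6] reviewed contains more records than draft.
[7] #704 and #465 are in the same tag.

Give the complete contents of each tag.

From (4): #465 ∈ reviewed.
(7): #704 matches #465: #704 ∉ urgent.
(7): #704 matches #465: #704 ∉ draft.
(7): #704 matches #465: #704 ∉ locked.
(7): #704 matches #465: #704 ∈ reviewed.
(3) (exactly one): #478 ∈ locked.
Suppose #276 ∈ urgent: no assignment then satisfies all the clues, so #276 ∉ urgent.

urgent = {}; draft = {#276}; locked = {#478}; reviewed = {#465, #704}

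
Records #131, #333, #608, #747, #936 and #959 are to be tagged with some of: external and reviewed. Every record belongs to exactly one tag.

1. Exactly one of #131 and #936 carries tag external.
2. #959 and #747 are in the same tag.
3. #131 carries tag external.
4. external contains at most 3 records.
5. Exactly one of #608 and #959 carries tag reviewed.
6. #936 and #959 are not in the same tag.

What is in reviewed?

From (3): #131 ∈ external.
(1) (exactly one): #936 ∉ external.
Only one tag left: #936 ∈ reviewed.
(6): #959 ∉ reviewed.
Only one tag left: #959 ∈ external.
(2): #747 matches #959: #747 ∈ external.
(4): external already has 3, so the rest are out.
(5) (exactly one): #608 ∈ reviewed.
Only one tag left: #333 ∈ reviewed.

reviewed = {#333, #608, #936}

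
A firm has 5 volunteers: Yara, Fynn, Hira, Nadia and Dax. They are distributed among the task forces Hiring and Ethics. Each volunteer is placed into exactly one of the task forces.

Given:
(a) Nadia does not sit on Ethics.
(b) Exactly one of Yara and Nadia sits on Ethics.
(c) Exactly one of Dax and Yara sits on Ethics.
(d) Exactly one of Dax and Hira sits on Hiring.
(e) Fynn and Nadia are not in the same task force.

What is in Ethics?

From (a): Nadia ∉ Ethics.
(b) (exactly one): Yara ∈ Ethics.
(c) (exactly one): Dax ∉ Ethics.
Only one task force left: Nadia ∈ Hiring.
Only one task force left: Dax ∈ Hiring.
(d) (exactly one): Hira ∉ Hiring.
(e): Fynn ∉ Hiring.
Only one task force left: Fynn ∈ Ethics.
Only one task force left: Hira ∈ Ethics.

Ethics = {Fynn, Hira, Yara}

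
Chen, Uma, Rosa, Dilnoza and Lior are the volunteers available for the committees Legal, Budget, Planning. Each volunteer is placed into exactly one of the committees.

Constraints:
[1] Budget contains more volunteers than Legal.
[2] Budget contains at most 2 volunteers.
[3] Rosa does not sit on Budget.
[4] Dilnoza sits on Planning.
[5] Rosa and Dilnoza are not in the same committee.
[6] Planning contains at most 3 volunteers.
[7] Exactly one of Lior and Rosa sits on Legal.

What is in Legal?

Legal = {Rosa}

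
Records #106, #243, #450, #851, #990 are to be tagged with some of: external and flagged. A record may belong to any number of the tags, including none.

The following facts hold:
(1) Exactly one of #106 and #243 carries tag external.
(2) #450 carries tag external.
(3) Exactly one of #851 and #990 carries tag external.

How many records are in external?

3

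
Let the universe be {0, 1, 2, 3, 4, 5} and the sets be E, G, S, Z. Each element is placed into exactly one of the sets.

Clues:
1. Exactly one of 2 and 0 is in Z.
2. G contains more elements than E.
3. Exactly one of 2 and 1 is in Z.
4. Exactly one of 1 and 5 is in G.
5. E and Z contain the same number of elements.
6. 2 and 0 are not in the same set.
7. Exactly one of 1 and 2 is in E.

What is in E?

E = {1}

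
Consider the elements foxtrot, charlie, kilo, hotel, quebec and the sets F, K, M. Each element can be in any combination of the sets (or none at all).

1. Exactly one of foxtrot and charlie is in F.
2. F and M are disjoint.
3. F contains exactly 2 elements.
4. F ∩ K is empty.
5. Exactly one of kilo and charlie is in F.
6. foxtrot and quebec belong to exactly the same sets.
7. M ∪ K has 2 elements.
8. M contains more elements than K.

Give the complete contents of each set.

F = {charlie, hotel}; K = {}; M = {foxtrot, quebec}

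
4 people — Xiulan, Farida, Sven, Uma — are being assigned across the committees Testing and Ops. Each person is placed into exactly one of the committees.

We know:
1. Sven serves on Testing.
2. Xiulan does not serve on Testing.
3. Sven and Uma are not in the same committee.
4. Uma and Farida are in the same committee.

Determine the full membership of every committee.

From (1): Sven ∈ Testing.
From (2): Xiulan ∉ Testing.
(3): Uma ∉ Testing.
(4): Farida matches Uma: Farida ∉ Testing.
Only one committee left: Xiulan ∈ Ops.
Only one committee left: Farida ∈ Ops.
Only one committee left: Uma ∈ Ops.

Testing = {Sven}; Ops = {Farida, Uma, Xiulan}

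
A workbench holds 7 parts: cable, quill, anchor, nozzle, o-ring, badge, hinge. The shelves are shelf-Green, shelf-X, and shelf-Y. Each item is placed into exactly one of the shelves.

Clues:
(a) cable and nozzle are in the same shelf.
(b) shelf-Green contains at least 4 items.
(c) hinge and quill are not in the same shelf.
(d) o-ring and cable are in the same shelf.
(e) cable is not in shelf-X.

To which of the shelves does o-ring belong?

From (e): cable ∉ shelf-X.
(a): nozzle matches cable: nozzle ∉ shelf-X.
(d): o-ring matches cable: o-ring ∉ shelf-X.
Suppose o-ring ∉ shelf-Green: no assignment then satisfies all the clues, so o-ring ∈ shelf-Green.

o-ring: shelf-Green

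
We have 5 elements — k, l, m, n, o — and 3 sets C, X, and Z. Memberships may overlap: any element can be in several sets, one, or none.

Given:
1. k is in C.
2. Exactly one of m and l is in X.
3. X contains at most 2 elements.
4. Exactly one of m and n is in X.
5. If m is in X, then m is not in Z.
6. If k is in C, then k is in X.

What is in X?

From (1): k ∈ C.
(6): k ∈ X.
Suppose l ∈ X: no assignment then satisfies all the clues, so l ∉ X.

X = {k, m}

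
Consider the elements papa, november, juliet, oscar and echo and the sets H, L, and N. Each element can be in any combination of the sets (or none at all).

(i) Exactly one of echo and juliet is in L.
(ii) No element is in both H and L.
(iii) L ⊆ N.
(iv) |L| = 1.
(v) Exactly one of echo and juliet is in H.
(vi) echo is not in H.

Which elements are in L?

From (vi): echo ∉ H.
(v) (exactly one): juliet ∈ H.
(ii) (disjoint): juliet ∉ L.
(i) (exactly one): echo ∈ L.
(iii) with echo ∈ L: echo ∈ N.
(iv): L already has 1, so the rest are out.

L = {echo}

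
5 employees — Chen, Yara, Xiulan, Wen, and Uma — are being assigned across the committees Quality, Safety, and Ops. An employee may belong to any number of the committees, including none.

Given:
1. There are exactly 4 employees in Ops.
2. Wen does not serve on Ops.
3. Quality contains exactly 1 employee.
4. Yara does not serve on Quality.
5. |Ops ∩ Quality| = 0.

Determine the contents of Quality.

Quality = {Wen}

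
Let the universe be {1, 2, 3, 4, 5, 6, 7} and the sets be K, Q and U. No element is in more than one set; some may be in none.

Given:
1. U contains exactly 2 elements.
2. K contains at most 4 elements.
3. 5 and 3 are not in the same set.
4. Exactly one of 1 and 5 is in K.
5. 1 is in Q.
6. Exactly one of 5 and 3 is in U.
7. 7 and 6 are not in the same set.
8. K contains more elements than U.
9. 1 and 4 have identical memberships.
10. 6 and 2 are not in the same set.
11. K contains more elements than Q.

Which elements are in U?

U = {3, 6}

From (5): 1 ∈ Q.
(4) (exactly one): 5 ∈ K.
(6) (exactly one): 3 ∈ U.
(9): 4 matches 1: 4 ∉ K.
(9): 4 matches 1: 4 ∈ Q.
Suppose 2 ∈ U: no assignment then satisfies all the clues, so 2 ∉ U.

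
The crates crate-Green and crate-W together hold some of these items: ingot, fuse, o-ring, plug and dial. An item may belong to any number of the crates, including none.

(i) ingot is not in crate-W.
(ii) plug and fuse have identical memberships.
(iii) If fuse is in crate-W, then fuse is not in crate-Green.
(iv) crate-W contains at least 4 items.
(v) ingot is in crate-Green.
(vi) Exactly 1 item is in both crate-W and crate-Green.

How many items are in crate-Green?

2

From (i): ingot ∉ crate-W.
From (v): ingot ∈ crate-Green.
(iv): only 4 candidates remain for crate-W, so all are in.
(iii): fuse ∉ crate-Green.
(ii): plug matches fuse: plug ∉ crate-Green.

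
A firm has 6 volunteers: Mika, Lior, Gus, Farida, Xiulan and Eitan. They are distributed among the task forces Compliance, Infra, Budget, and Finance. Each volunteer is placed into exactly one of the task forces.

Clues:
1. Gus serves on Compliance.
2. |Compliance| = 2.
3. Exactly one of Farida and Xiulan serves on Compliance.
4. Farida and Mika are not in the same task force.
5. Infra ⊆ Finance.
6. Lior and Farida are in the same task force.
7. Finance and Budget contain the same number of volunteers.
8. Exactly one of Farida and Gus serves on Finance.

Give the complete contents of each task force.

Compliance = {Gus, Xiulan}; Infra = {}; Budget = {Eitan, Mika}; Finance = {Farida, Lior}

From (1): Gus ∈ Compliance.
(8) (exactly one): Farida ∈ Finance.
(3) (exactly one): Xiulan ∈ Compliance.
(4): Mika ∉ Finance.
(5) contrapositive: Mika ∉ Infra.
(6): Lior matches Farida: Lior ∉ Compliance.
(6): Lior matches Farida: Lior ∉ Infra.
(6): Lior matches Farida: Lior ∉ Budget.
(6): Lior matches Farida: Lior ∈ Finance.
(2): Compliance already has 2, so the rest are out.
Only one task force left: Mika ∈ Budget.
Suppose Eitan ∈ Infra: no assignment then satisfies all the clues, so Eitan ∉ Infra.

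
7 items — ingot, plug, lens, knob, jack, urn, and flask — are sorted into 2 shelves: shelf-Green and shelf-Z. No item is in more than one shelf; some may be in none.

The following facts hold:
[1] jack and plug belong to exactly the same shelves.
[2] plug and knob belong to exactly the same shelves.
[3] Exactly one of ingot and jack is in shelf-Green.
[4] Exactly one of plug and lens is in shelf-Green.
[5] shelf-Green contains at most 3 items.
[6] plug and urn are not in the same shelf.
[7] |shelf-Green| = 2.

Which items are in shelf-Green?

shelf-Green = {ingot, lens}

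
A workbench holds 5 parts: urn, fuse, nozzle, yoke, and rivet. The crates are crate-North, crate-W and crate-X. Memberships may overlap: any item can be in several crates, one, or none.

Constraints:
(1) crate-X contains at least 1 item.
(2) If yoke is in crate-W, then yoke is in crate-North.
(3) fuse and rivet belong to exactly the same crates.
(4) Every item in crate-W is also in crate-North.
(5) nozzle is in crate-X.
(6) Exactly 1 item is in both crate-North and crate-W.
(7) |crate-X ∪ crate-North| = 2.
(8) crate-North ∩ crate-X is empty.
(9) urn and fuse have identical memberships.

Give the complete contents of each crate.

crate-North = {yoke}; crate-W = {yoke}; crate-X = {nozzle}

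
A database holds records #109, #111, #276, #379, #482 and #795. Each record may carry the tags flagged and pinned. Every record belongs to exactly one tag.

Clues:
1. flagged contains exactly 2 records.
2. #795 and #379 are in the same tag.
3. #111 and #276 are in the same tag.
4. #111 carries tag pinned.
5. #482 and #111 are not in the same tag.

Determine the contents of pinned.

pinned = {#111, #276, #379, #795}

From (4): #111 ∈ pinned.
(3): #276 matches #111: #276 ∉ flagged.
(3): #276 matches #111: #276 ∈ pinned.
(5): #482 ∉ pinned.
Only one tag left: #482 ∈ flagged.
Suppose #109 ∈ pinned: no assignment then satisfies all the clues, so #109 ∉ pinned.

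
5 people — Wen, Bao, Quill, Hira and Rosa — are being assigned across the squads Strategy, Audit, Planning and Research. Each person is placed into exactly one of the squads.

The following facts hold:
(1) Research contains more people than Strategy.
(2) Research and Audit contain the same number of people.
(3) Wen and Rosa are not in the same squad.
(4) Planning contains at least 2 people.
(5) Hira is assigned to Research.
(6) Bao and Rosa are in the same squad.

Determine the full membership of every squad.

From (5): Hira ∈ Research.
Suppose Wen ∈ Strategy: no assignment then satisfies all the clues, so Wen ∉ Strategy.

Strategy = {}; Audit = {Wen}; Planning = {Bao, Quill, Rosa}; Research = {Hira}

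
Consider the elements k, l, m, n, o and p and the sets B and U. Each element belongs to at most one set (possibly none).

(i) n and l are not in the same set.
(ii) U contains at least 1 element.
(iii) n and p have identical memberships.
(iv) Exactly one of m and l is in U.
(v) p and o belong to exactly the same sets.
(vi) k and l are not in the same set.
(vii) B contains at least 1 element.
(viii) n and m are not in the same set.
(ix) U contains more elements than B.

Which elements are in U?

U = {k, m}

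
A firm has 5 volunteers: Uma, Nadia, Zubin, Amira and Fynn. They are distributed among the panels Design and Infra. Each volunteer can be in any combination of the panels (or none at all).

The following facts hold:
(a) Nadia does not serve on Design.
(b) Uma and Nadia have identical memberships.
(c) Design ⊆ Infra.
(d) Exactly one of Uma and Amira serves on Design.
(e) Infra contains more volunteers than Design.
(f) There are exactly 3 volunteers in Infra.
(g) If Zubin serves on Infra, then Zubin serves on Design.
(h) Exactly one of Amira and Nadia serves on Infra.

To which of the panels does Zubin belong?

From (a): Nadia ∉ Design.
(b): Uma matches Nadia: Uma ∉ Design.
(d) (exactly one): Amira ∈ Design.
(c) with Amira ∈ Design: Amira ∈ Infra.
(h) (exactly one): Nadia ∉ Infra.
(b): Uma matches Nadia: Uma ∉ Infra.
(f): only 3 candidates remain for Infra, so all are in.
(g): Zubin ∈ Design.

Zubin: Design, Infra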